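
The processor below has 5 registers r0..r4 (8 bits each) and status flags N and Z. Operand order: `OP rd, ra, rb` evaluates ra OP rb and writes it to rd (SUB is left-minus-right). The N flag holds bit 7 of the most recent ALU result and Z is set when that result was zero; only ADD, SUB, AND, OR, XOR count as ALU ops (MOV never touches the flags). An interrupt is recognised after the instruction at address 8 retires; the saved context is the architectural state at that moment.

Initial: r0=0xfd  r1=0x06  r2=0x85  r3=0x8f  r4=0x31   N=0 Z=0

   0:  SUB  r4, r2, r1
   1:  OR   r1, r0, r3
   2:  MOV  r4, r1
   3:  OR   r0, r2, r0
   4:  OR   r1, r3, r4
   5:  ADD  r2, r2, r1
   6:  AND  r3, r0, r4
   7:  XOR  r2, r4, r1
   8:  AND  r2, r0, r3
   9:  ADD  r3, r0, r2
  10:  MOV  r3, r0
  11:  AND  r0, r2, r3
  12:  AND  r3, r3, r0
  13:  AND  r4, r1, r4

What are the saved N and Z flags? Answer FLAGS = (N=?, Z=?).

after  0: r0=0xfd r1=0x06 r2=0x85 r3=0x8f r4=0x7f  N=0 Z=0
after  1: r0=0xfd r1=0xff r2=0x85 r3=0x8f r4=0x7f  N=1 Z=0
after  2: r0=0xfd r1=0xff r2=0x85 r3=0x8f r4=0xff  N=1 Z=0
after  3: r0=0xfd r1=0xff r2=0x85 r3=0x8f r4=0xff  N=1 Z=0
after  4: r0=0xfd r1=0xff r2=0x85 r3=0x8f r4=0xff  N=1 Z=0
after  5: r0=0xfd r1=0xff r2=0x84 r3=0x8f r4=0xff  N=1 Z=0
after  6: r0=0xfd r1=0xff r2=0x84 r3=0xfd r4=0xff  N=1 Z=0
after  7: r0=0xfd r1=0xff r2=0x00 r3=0xfd r4=0xff  N=0 Z=1
after  8: r0=0xfd r1=0xff r2=0xfd r3=0xfd r4=0xff  N=1 Z=0
-- IRQ taken; context saved, return-PC = 9 --

FLAGS = (N=1, Z=0)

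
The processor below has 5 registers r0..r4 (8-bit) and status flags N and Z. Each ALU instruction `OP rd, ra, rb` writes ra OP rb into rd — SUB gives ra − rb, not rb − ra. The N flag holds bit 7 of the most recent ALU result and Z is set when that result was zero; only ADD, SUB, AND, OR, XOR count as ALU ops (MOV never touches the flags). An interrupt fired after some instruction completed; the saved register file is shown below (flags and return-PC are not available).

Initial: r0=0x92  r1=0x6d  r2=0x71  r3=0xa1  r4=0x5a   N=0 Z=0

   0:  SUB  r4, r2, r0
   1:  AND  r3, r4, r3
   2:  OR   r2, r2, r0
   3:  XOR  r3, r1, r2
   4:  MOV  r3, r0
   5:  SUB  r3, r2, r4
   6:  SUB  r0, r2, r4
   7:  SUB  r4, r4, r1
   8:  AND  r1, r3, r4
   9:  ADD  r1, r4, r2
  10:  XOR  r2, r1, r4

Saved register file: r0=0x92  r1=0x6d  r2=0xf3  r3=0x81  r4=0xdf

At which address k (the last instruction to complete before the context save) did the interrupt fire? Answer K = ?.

after  0: r0=0x92 r1=0x6d r2=0x71 r3=0xa1 r4=0xdf  N=1 Z=0
after  1: r0=0x92 r1=0x6d r2=0x71 r3=0x81 r4=0xdf  N=1 Z=0
after  2: r0=0x92 r1=0x6d r2=0xf3 r3=0x81 r4=0xdf  N=1 Z=0
-- IRQ taken; context saved, return-PC = 3 --

K = 2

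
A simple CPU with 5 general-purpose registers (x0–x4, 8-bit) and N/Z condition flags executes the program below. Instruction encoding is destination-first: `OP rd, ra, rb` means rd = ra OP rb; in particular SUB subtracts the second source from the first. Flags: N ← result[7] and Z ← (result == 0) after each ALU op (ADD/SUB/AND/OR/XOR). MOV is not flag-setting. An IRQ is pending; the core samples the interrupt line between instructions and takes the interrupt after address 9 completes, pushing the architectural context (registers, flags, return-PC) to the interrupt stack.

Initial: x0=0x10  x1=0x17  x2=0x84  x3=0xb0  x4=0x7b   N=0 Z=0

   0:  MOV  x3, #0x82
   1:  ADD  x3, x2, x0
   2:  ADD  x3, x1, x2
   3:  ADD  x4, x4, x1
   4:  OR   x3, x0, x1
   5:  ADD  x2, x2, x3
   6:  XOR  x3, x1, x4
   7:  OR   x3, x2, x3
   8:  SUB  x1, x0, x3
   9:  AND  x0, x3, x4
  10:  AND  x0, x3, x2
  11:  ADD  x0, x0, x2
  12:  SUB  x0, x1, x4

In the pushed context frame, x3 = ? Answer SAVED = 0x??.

after  0: x0=0x10 x1=0x17 x2=0x84 x3=0x82 x4=0x7b  N=0 Z=0
after  1: x0=0x10 x1=0x17 x2=0x84 x3=0x94 x4=0x7b  N=1 Z=0
after  2: x0=0x10 x1=0x17 x2=0x84 x3=0x9b x4=0x7b  N=1 Z=0
after  3: x0=0x10 x1=0x17 x2=0x84 x3=0x9b x4=0x92  N=1 Z=0
after  4: x0=0x10 x1=0x17 x2=0x84 x3=0x17 x4=0x92  N=0 Z=0
after  5: x0=0x10 x1=0x17 x2=0x9b x3=0x17 x4=0x92  N=1 Z=0
after  6: x0=0x10 x1=0x17 x2=0x9b x3=0x85 x4=0x92  N=1 Z=0
after  7: x0=0x10 x1=0x17 x2=0x9b x3=0x9f x4=0x92  N=1 Z=0
after  8: x0=0x10 x1=0x71 x2=0x9b x3=0x9f x4=0x92  N=0 Z=0
after  9: x0=0x92 x1=0x71 x2=0x9b x3=0x9f x4=0x92  N=1 Z=0
-- IRQ taken; context saved, return-PC = 10 --

SAVED = 0x9f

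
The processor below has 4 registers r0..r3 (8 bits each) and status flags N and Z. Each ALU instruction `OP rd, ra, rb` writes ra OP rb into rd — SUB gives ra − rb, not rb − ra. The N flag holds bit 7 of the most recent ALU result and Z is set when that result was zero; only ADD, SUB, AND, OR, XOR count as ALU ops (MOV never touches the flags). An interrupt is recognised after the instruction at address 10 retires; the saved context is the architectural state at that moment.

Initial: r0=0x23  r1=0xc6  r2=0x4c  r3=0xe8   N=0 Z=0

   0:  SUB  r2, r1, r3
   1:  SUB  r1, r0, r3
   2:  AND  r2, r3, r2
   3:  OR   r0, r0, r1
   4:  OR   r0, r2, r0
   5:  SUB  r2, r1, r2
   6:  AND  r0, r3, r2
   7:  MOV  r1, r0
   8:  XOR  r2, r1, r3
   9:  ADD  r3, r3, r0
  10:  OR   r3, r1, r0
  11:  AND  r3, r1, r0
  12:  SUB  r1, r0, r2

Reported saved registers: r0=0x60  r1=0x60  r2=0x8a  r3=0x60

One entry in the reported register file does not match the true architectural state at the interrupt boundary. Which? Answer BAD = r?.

after  0: r0=0x23 r1=0xc6 r2=0xde r3=0xe8  N=1 Z=0
after  1: r0=0x23 r1=0x3b r2=0xde r3=0xe8  N=0 Z=0
after  2: r0=0x23 r1=0x3b r2=0xc8 r3=0xe8  N=1 Z=0
after  3: r0=0x3b r1=0x3b r2=0xc8 r3=0xe8  N=0 Z=0
after  4: r0=0xfb r1=0x3b r2=0xc8 r3=0xe8  N=1 Z=0
after  5: r0=0xfb r1=0x3b r2=0x73 r3=0xe8  N=0 Z=0
after  6: r0=0x60 r1=0x3b r2=0x73 r3=0xe8  N=0 Z=0
after  7: r0=0x60 r1=0x60 r2=0x73 r3=0xe8  N=0 Z=0
after  8: r0=0x60 r1=0x60 r2=0x88 r3=0xe8  N=1 Z=0
after  9: r0=0x60 r1=0x60 r2=0x88 r3=0x48  N=0 Z=0
after 10: r0=0x60 r1=0x60 r2=0x88 r3=0x60  N=0 Z=0
-- IRQ taken; context saved, return-PC = 11 --
mismatch: r2: reported 0x8a vs actual 0x88

BAD = r2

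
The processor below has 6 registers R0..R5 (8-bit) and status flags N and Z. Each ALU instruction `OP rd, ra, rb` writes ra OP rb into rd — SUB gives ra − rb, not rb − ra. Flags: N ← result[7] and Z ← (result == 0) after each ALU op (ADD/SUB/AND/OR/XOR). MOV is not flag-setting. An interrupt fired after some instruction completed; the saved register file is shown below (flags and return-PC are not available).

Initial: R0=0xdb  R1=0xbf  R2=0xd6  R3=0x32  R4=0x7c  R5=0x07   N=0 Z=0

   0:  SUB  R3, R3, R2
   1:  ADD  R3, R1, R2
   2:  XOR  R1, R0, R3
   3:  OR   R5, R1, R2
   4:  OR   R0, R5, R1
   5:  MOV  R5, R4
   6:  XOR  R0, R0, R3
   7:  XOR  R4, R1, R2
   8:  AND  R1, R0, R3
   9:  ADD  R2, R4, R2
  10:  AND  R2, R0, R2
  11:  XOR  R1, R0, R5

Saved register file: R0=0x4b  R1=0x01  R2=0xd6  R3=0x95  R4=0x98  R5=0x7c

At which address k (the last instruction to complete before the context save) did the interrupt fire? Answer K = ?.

after  0: R0=0xdb R1=0xbf R2=0xd6 R3=0x5c R4=0x7c R5=0x07  N=0 Z=0
after  1: R0=0xdb R1=0xbf R2=0xd6 R3=0x95 R4=0x7c R5=0x07  N=1 Z=0
after  2: R0=0xdb R1=0x4e R2=0xd6 R3=0x95 R4=0x7c R5=0x07  N=0 Z=0
after  3: R0=0xdb R1=0x4e R2=0xd6 R3=0x95 R4=0x7c R5=0xde  N=1 Z=0
after  4: R0=0xde R1=0x4e R2=0xd6 R3=0x95 R4=0x7c R5=0xde  N=1 Z=0
after  5: R0=0xde R1=0x4e R2=0xd6 R3=0x95 R4=0x7c R5=0x7c  N=1 Z=0
after  6: R0=0x4b R1=0x4e R2=0xd6 R3=0x95 R4=0x7c R5=0x7c  N=0 Z=0
after  7: R0=0x4b R1=0x4e R2=0xd6 R3=0x95 R4=0x98 R5=0x7c  N=1 Z=0
after  8: R0=0x4b R1=0x01 R2=0xd6 R3=0x95 R4=0x98 R5=0x7c  N=0 Z=0
-- IRQ taken; context saved, return-PC = 9 --

K = 8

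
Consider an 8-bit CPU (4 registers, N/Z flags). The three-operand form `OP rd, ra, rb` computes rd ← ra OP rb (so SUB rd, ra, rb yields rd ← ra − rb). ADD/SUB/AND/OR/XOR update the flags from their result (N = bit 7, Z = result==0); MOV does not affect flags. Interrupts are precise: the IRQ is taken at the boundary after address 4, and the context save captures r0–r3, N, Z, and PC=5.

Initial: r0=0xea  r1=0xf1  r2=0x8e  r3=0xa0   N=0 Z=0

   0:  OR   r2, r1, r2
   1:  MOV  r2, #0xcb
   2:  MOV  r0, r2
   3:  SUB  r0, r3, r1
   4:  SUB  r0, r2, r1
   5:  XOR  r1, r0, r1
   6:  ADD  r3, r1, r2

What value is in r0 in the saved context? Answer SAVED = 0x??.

SAVED = 0xda

after  0: r0=0xea r1=0xf1 r2=0xff r3=0xa0  N=1 Z=0
after  1: r0=0xea r1=0xf1 r2=0xcb r3=0xa0  N=1 Z=0
after  2: r0=0xcb r1=0xf1 r2=0xcb r3=0xa0  N=1 Z=0
after  3: r0=0xaf r1=0xf1 r2=0xcb r3=0xa0  N=1 Z=0
after  4: r0=0xda r1=0xf1 r2=0xcb r3=0xa0  N=1 Z=0
-- IRQ taken; context saved, return-PC = 5 --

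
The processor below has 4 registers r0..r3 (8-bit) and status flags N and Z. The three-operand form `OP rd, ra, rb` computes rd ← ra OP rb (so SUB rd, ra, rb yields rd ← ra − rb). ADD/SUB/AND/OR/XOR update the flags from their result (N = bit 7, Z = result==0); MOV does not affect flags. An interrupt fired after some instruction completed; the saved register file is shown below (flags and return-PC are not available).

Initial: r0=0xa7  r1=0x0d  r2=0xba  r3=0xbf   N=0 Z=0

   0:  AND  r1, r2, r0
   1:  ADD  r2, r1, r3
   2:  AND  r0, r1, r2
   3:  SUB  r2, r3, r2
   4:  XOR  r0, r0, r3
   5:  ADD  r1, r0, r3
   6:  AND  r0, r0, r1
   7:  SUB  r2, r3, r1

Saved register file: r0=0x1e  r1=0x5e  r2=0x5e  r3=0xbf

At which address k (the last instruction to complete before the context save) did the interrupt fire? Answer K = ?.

K = 6

after  0: r0=0xa7 r1=0xa2 r2=0xba r3=0xbf  N=1 Z=0
after  1: r0=0xa7 r1=0xa2 r2=0x61 r3=0xbf  N=0 Z=0
after  2: r0=0x20 r1=0xa2 r2=0x61 r3=0xbf  N=0 Z=0
after  3: r0=0x20 r1=0xa2 r2=0x5e r3=0xbf  N=0 Z=0
after  4: r0=0x9f r1=0xa2 r2=0x5e r3=0xbf  N=1 Z=0
after  5: r0=0x9f r1=0x5e r2=0x5e r3=0xbf  N=0 Z=0
after  6: r0=0x1e r1=0x5e r2=0x5e r3=0xbf  N=0 Z=0
-- IRQ taken; context saved, return-PC = 7 --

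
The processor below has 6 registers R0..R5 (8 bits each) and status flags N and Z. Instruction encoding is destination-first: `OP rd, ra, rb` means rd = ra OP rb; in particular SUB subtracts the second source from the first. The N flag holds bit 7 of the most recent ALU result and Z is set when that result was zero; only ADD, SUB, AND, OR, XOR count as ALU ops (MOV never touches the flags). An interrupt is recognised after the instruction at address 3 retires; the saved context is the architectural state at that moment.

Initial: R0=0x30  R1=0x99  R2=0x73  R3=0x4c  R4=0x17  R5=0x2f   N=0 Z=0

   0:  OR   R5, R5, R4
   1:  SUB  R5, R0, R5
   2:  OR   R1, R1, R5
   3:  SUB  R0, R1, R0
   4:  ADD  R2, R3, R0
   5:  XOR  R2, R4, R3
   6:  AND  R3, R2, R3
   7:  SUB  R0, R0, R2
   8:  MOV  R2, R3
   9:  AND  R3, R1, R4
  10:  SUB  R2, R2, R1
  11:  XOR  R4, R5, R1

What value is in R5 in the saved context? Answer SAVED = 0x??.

after  0: R0=0x30 R1=0x99 R2=0x73 R3=0x4c R4=0x17 R5=0x3f  N=0 Z=0
after  1: R0=0x30 R1=0x99 R2=0x73 R3=0x4c R4=0x17 R5=0xf1  N=1 Z=0
after  2: R0=0x30 R1=0xf9 R2=0x73 R3=0x4c R4=0x17 R5=0xf1  N=1 Z=0
after  3: R0=0xc9 R1=0xf9 R2=0x73 R3=0x4c R4=0x17 R5=0xf1  N=1 Z=0
-- IRQ taken; context saved, return-PC = 4 --

SAVED = 0xf1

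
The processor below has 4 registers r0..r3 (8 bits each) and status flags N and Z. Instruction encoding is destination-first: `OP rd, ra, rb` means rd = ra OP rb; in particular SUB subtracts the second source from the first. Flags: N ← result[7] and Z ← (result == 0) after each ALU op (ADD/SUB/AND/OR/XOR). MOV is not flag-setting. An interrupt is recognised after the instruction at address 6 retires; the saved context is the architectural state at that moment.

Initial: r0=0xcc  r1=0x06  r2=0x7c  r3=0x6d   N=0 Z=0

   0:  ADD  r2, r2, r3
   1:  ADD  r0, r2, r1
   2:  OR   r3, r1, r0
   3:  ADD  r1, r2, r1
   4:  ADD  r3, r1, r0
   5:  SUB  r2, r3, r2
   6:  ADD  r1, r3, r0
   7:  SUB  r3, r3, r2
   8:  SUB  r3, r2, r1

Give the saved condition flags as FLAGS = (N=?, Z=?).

FLAGS = (N=1, Z=0)

after  0: r0=0xcc r1=0x06 r2=0xe9 r3=0x6d  N=1 Z=0
after  1: r0=0xef r1=0x06 r2=0xe9 r3=0x6d  N=1 Z=0
after  2: r0=0xef r1=0x06 r2=0xe9 r3=0xef  N=1 Z=0
after  3: r0=0xef r1=0xef r2=0xe9 r3=0xef  N=1 Z=0
after  4: r0=0xef r1=0xef r2=0xe9 r3=0xde  N=1 Z=0
after  5: r0=0xef r1=0xef r2=0xf5 r3=0xde  N=1 Z=0
after  6: r0=0xef r1=0xcd r2=0xf5 r3=0xde  N=1 Z=0
-- IRQ taken; context saved, return-PC = 7 --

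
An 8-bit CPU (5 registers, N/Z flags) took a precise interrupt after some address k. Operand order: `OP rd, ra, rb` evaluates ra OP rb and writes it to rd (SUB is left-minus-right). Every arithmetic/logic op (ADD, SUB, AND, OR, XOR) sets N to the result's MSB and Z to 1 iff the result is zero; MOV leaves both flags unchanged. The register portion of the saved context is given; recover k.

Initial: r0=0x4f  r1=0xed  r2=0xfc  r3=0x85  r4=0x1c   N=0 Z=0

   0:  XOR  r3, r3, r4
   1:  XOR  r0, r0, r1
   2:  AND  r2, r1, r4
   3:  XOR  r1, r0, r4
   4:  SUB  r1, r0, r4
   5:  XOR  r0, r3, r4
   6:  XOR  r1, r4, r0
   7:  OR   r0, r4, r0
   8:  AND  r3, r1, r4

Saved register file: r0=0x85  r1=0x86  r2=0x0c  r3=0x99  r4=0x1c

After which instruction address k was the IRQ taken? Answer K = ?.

after  0: r0=0x4f r1=0xed r2=0xfc r3=0x99 r4=0x1c  N=1 Z=0
after  1: r0=0xa2 r1=0xed r2=0xfc r3=0x99 r4=0x1c  N=1 Z=0
after  2: r0=0xa2 r1=0xed r2=0x0c r3=0x99 r4=0x1c  N=0 Z=0
after  3: r0=0xa2 r1=0xbe r2=0x0c r3=0x99 r4=0x1c  N=1 Z=0
after  4: r0=0xa2 r1=0x86 r2=0x0c r3=0x99 r4=0x1c  N=1 Z=0
after  5: r0=0x85 r1=0x86 r2=0x0c r3=0x99 r4=0x1c  N=1 Z=0
-- IRQ taken; context saved, return-PC = 6 --

K = 5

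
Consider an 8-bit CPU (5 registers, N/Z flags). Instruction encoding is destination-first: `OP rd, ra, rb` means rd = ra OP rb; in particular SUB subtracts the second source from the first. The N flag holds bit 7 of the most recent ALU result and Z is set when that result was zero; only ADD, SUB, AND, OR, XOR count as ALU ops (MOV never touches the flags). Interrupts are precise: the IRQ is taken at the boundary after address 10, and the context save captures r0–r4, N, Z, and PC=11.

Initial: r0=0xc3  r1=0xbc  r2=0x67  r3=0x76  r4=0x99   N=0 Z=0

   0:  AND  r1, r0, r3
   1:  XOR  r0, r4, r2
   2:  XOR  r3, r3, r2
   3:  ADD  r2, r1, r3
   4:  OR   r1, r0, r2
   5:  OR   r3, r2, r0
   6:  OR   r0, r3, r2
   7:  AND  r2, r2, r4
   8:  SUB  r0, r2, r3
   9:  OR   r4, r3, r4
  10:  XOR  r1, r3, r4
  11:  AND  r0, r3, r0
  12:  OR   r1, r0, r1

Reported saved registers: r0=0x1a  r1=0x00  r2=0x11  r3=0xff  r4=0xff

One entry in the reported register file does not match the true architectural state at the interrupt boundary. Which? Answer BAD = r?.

after  0: r0=0xc3 r1=0x42 r2=0x67 r3=0x76 r4=0x99  N=0 Z=0
after  1: r0=0xfe r1=0x42 r2=0x67 r3=0x76 r4=0x99  N=1 Z=0
after  2: r0=0xfe r1=0x42 r2=0x67 r3=0x11 r4=0x99  N=0 Z=0
after  3: r0=0xfe r1=0x42 r2=0x53 r3=0x11 r4=0x99  N=0 Z=0
after  4: r0=0xfe r1=0xff r2=0x53 r3=0x11 r4=0x99  N=1 Z=0
after  5: r0=0xfe r1=0xff r2=0x53 r3=0xff r4=0x99  N=1 Z=0
after  6: r0=0xff r1=0xff r2=0x53 r3=0xff r4=0x99  N=1 Z=0
after  7: r0=0xff r1=0xff r2=0x11 r3=0xff r4=0x99  N=0 Z=0
after  8: r0=0x12 r1=0xff r2=0x11 r3=0xff r4=0x99  N=0 Z=0
after  9: r0=0x12 r1=0xff r2=0x11 r3=0xff r4=0xff  N=1 Z=0
after 10: r0=0x12 r1=0x00 r2=0x11 r3=0xff r4=0xff  N=0 Z=1
-- IRQ taken; context saved, return-PC = 11 --
mismatch: r0: reported 0x1a vs actual 0x12

BAD = r0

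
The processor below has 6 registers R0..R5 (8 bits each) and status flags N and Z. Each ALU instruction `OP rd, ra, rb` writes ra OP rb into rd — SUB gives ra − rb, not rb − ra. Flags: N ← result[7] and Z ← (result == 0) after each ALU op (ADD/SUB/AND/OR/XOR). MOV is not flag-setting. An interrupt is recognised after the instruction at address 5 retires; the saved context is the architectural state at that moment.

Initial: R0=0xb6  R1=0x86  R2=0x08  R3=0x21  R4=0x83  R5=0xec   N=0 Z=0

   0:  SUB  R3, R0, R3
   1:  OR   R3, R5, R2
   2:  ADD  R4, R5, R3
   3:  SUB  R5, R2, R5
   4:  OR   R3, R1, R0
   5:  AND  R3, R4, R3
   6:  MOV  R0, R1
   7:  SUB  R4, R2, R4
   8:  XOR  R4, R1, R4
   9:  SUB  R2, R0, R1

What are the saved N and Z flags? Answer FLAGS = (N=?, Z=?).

after  0: R0=0xb6 R1=0x86 R2=0x08 R3=0x95 R4=0x83 R5=0xec  N=1 Z=0
after  1: R0=0xb6 R1=0x86 R2=0x08 R3=0xec R4=0x83 R5=0xec  N=1 Z=0
after  2: R0=0xb6 R1=0x86 R2=0x08 R3=0xec R4=0xd8 R5=0xec  N=1 Z=0
after  3: R0=0xb6 R1=0x86 R2=0x08 R3=0xec R4=0xd8 R5=0x1c  N=0 Z=0
after  4: R0=0xb6 R1=0x86 R2=0x08 R3=0xb6 R4=0xd8 R5=0x1c  N=1 Z=0
after  5: R0=0xb6 R1=0x86 R2=0x08 R3=0x90 R4=0xd8 R5=0x1c  N=1 Z=0
-- IRQ taken; context saved, return-PC = 6 --

FLAGS = (N=1, Z=0)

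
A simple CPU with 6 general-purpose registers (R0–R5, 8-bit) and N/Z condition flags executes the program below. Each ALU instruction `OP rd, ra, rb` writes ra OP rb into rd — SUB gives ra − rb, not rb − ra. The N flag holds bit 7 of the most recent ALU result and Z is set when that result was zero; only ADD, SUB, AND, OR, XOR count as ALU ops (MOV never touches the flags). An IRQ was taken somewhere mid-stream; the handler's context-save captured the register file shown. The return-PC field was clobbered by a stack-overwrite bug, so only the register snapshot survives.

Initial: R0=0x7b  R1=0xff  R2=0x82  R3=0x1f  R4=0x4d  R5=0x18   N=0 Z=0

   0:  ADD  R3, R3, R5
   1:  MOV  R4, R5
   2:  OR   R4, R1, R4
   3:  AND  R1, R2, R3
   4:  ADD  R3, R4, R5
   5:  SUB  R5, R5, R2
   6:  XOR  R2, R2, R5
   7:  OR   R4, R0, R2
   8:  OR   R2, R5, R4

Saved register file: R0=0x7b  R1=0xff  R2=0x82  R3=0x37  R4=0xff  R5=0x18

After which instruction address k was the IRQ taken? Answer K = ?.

K = 2

after  0: R0=0x7b R1=0xff R2=0x82 R3=0x37 R4=0x4d R5=0x18  N=0 Z=0
after  1: R0=0x7b R1=0xff R2=0x82 R3=0x37 R4=0x18 R5=0x18  N=0 Z=0
after  2: R0=0x7b R1=0xff R2=0x82 R3=0x37 R4=0xff R5=0x18  N=1 Z=0
-- IRQ taken; context saved, return-PC = 3 --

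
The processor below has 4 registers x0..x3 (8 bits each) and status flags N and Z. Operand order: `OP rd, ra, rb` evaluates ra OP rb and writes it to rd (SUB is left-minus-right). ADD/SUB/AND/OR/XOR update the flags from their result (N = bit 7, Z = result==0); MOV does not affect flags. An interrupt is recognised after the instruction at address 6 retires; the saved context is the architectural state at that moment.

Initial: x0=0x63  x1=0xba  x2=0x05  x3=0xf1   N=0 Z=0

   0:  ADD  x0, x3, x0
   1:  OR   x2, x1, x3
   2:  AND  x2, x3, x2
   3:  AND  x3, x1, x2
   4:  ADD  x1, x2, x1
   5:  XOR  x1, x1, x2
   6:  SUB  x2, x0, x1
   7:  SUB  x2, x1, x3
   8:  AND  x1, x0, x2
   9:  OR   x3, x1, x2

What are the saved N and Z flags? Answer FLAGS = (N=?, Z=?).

FLAGS = (N=1, Z=0)

after  0: x0=0x54 x1=0xba x2=0x05 x3=0xf1  N=0 Z=0
after  1: x0=0x54 x1=0xba x2=0xfb x3=0xf1  N=1 Z=0
after  2: x0=0x54 x1=0xba x2=0xf1 x3=0xf1  N=1 Z=0
after  3: x0=0x54 x1=0xba x2=0xf1 x3=0xb0  N=1 Z=0
after  4: x0=0x54 x1=0xab x2=0xf1 x3=0xb0  N=1 Z=0
after  5: x0=0x54 x1=0x5a x2=0xf1 x3=0xb0  N=0 Z=0
after  6: x0=0x54 x1=0x5a x2=0xfa x3=0xb0  N=1 Z=0
-- IRQ taken; context saved, return-PC = 7 --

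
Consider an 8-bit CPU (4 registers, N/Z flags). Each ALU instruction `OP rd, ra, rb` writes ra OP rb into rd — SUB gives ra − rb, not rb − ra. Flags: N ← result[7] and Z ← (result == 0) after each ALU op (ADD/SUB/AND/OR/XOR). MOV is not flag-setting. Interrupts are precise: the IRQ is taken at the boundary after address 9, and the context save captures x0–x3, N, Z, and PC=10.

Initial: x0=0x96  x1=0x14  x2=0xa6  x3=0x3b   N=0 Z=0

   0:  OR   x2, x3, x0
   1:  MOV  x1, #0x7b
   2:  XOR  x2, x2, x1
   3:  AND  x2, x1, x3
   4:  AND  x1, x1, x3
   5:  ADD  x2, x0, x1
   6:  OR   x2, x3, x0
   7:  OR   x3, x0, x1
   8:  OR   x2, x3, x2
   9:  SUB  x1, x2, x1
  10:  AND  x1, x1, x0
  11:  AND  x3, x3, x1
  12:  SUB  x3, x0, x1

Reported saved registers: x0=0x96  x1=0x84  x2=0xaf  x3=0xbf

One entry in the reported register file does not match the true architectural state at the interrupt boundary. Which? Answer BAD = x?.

after  0: x0=0x96 x1=0x14 x2=0xbf x3=0x3b  N=1 Z=0
after  1: x0=0x96 x1=0x7b x2=0xbf x3=0x3b  N=1 Z=0
after  2: x0=0x96 x1=0x7b x2=0xc4 x3=0x3b  N=1 Z=0
after  3: x0=0x96 x1=0x7b x2=0x3b x3=0x3b  N=0 Z=0
after  4: x0=0x96 x1=0x3b x2=0x3b x3=0x3b  N=0 Z=0
after  5: x0=0x96 x1=0x3b x2=0xd1 x3=0x3b  N=1 Z=0
after  6: x0=0x96 x1=0x3b x2=0xbf x3=0x3b  N=1 Z=0
after  7: x0=0x96 x1=0x3b x2=0xbf x3=0xbf  N=1 Z=0
after  8: x0=0x96 x1=0x3b x2=0xbf x3=0xbf  N=1 Z=0
after  9: x0=0x96 x1=0x84 x2=0xbf x3=0xbf  N=1 Z=0
-- IRQ taken; context saved, return-PC = 10 --
mismatch: x2: reported 0xaf vs actual 0xbf

BAD = x2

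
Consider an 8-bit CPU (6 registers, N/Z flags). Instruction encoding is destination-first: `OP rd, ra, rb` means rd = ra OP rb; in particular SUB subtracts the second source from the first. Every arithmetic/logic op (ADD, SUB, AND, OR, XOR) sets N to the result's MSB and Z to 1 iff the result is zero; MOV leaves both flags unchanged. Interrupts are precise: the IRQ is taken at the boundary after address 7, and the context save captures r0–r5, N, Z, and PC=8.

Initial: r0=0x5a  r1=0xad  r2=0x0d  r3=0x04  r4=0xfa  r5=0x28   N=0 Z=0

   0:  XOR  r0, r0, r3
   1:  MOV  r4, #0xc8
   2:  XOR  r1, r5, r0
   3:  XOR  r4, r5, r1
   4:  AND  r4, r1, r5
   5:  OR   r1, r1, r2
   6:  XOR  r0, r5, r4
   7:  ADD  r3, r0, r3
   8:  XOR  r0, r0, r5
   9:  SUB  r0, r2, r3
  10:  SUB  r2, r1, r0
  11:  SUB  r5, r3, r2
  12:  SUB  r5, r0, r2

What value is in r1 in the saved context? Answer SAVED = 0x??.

SAVED = 0x7f

after  0: r0=0x5e r1=0xad r2=0x0d r3=0x04 r4=0xfa r5=0x28  N=0 Z=0
after  1: r0=0x5e r1=0xad r2=0x0d r3=0x04 r4=0xc8 r5=0x28  N=0 Z=0
after  2: r0=0x5e r1=0x76 r2=0x0d r3=0x04 r4=0xc8 r5=0x28  N=0 Z=0
after  3: r0=0x5e r1=0x76 r2=0x0d r3=0x04 r4=0x5e r5=0x28  N=0 Z=0
after  4: r0=0x5e r1=0x76 r2=0x0d r3=0x04 r4=0x20 r5=0x28  N=0 Z=0
after  5: r0=0x5e r1=0x7f r2=0x0d r3=0x04 r4=0x20 r5=0x28  N=0 Z=0
after  6: r0=0x08 r1=0x7f r2=0x0d r3=0x04 r4=0x20 r5=0x28  N=0 Z=0
after  7: r0=0x08 r1=0x7f r2=0x0d r3=0x0c r4=0x20 r5=0x28  N=0 Z=0
-- IRQ taken; context saved, return-PC = 8 --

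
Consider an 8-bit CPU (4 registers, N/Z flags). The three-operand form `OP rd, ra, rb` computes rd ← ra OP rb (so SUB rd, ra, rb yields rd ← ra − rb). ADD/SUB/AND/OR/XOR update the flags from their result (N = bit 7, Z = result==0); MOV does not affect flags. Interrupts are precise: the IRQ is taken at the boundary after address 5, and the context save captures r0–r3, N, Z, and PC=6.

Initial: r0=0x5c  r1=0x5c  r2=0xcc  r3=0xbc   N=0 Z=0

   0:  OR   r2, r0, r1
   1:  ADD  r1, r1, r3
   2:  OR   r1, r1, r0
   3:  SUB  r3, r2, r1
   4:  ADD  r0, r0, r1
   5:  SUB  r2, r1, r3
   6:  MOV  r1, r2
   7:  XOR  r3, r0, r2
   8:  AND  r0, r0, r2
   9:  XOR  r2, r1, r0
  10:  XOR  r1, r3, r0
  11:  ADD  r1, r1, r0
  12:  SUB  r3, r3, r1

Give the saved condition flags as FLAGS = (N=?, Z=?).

after  0: r0=0x5c r1=0x5c r2=0x5c r3=0xbc  N=0 Z=0
after  1: r0=0x5c r1=0x18 r2=0x5c r3=0xbc  N=0 Z=0
after  2: r0=0x5c r1=0x5c r2=0x5c r3=0xbc  N=0 Z=0
after  3: r0=0x5c r1=0x5c r2=0x5c r3=0x00  N=0 Z=1
after  4: r0=0xb8 r1=0x5c r2=0x5c r3=0x00  N=1 Z=0
after  5: r0=0xb8 r1=0x5c r2=0x5c r3=0x00  N=0 Z=0
-- IRQ taken; context saved, return-PC = 6 --

FLAGS = (N=0, Z=0)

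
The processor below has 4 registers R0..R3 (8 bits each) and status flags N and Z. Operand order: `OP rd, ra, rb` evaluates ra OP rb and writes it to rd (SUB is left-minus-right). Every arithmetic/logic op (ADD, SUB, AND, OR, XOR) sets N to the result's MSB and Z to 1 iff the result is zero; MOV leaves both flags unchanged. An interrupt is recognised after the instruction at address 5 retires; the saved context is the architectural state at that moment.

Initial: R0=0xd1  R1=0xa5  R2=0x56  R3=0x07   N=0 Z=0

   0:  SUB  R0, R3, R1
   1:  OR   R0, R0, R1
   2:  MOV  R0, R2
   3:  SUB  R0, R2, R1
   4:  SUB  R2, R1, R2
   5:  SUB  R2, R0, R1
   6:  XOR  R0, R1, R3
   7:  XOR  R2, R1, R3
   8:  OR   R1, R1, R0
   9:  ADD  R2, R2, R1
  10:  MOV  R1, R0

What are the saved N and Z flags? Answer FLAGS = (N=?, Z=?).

FLAGS = (N=0, Z=0)

after  0: R0=0x62 R1=0xa5 R2=0x56 R3=0x07  N=0 Z=0
after  1: R0=0xe7 R1=0xa5 R2=0x56 R3=0x07  N=1 Z=0
after  2: R0=0x56 R1=0xa5 R2=0x56 R3=0x07  N=1 Z=0
after  3: R0=0xb1 R1=0xa5 R2=0x56 R3=0x07  N=1 Z=0
after  4: R0=0xb1 R1=0xa5 R2=0x4f R3=0x07  N=0 Z=0
after  5: R0=0xb1 R1=0xa5 R2=0x0c R3=0x07  N=0 Z=0
-- IRQ taken; context saved, return-PC = 6 --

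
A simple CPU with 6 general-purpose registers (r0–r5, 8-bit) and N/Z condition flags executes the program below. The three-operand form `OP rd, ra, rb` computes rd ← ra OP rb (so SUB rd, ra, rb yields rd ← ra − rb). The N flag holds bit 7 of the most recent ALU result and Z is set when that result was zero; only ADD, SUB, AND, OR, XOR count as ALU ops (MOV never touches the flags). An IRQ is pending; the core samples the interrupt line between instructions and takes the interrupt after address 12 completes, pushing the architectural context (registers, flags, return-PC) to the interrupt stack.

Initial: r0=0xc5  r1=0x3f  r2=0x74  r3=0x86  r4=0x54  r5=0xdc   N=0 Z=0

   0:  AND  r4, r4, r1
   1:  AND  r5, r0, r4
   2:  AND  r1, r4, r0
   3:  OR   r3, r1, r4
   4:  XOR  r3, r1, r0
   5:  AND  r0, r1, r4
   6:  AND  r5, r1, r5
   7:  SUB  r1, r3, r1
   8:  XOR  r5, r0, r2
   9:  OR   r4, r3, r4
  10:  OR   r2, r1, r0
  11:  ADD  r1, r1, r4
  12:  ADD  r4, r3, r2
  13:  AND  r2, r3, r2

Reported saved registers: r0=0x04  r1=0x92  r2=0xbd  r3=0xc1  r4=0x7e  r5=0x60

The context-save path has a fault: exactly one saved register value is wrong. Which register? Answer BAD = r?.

after  0: r0=0xc5 r1=0x3f r2=0x74 r3=0x86 r4=0x14 r5=0xdc  N=0 Z=0
after  1: r0=0xc5 r1=0x3f r2=0x74 r3=0x86 r4=0x14 r5=0x04  N=0 Z=0
after  2: r0=0xc5 r1=0x04 r2=0x74 r3=0x86 r4=0x14 r5=0x04  N=0 Z=0
after  3: r0=0xc5 r1=0x04 r2=0x74 r3=0x14 r4=0x14 r5=0x04  N=0 Z=0
after  4: r0=0xc5 r1=0x04 r2=0x74 r3=0xc1 r4=0x14 r5=0x04  N=1 Z=0
after  5: r0=0x04 r1=0x04 r2=0x74 r3=0xc1 r4=0x14 r5=0x04  N=0 Z=0
after  6: r0=0x04 r1=0x04 r2=0x74 r3=0xc1 r4=0x14 r5=0x04  N=0 Z=0
after  7: r0=0x04 r1=0xbd r2=0x74 r3=0xc1 r4=0x14 r5=0x04  N=1 Z=0
after  8: r0=0x04 r1=0xbd r2=0x74 r3=0xc1 r4=0x14 r5=0x70  N=0 Z=0
after  9: r0=0x04 r1=0xbd r2=0x74 r3=0xc1 r4=0xd5 r5=0x70  N=1 Z=0
after 10: r0=0x04 r1=0xbd r2=0xbd r3=0xc1 r4=0xd5 r5=0x70  N=1 Z=0
after 11: r0=0x04 r1=0x92 r2=0xbd r3=0xc1 r4=0xd5 r5=0x70  N=1 Z=0
after 12: r0=0x04 r1=0x92 r2=0xbd r3=0xc1 r4=0x7e r5=0x70  N=0 Z=0
-- IRQ taken; context saved, return-PC = 13 --
mismatch: r5: reported 0x60 vs actual 0x70

BAD = r5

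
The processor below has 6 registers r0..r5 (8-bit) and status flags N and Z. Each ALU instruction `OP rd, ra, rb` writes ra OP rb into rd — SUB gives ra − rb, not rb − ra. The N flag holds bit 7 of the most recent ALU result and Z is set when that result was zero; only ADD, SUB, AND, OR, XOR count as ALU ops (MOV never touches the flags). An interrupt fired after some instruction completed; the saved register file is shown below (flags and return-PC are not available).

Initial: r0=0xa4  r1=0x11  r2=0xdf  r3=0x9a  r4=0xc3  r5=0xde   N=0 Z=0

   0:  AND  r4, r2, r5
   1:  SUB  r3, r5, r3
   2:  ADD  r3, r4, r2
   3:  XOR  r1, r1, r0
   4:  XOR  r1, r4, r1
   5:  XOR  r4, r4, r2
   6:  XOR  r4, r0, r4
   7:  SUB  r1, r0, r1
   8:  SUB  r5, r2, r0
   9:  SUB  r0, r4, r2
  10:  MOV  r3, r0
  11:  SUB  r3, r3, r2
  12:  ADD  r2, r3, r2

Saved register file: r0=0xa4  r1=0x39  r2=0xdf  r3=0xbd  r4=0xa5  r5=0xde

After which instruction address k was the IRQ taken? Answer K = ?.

K = 7

after  0: r0=0xa4 r1=0x11 r2=0xdf r3=0x9a r4=0xde r5=0xde  N=1 Z=0
after  1: r0=0xa4 r1=0x11 r2=0xdf r3=0x44 r4=0xde r5=0xde  N=0 Z=0
after  2: r0=0xa4 r1=0x11 r2=0xdf r3=0xbd r4=0xde r5=0xde  N=1 Z=0
after  3: r0=0xa4 r1=0xb5 r2=0xdf r3=0xbd r4=0xde r5=0xde  N=1 Z=0
after  4: r0=0xa4 r1=0x6b r2=0xdf r3=0xbd r4=0xde r5=0xde  N=0 Z=0
after  5: r0=0xa4 r1=0x6b r2=0xdf r3=0xbd r4=0x01 r5=0xde  N=0 Z=0
after  6: r0=0xa4 r1=0x6b r2=0xdf r3=0xbd r4=0xa5 r5=0xde  N=1 Z=0
after  7: r0=0xa4 r1=0x39 r2=0xdf r3=0xbd r4=0xa5 r5=0xde  N=0 Z=0
-- IRQ taken; context saved, return-PC = 8 --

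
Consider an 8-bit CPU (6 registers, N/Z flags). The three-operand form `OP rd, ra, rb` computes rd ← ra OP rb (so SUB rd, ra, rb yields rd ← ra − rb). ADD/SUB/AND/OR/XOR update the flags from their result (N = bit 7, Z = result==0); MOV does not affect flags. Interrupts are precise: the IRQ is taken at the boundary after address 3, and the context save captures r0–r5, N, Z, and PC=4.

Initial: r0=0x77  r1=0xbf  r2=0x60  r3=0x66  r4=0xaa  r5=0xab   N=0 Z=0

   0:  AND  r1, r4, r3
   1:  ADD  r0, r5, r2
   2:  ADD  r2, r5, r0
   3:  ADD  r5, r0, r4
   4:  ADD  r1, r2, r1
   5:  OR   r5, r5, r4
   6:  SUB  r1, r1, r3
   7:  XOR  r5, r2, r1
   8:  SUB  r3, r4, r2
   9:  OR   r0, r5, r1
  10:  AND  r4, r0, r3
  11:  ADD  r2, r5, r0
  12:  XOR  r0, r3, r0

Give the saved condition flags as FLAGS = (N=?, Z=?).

after  0: r0=0x77 r1=0x22 r2=0x60 r3=0x66 r4=0xaa r5=0xab  N=0 Z=0
after  1: r0=0x0b r1=0x22 r2=0x60 r3=0x66 r4=0xaa r5=0xab  N=0 Z=0
after  2: r0=0x0b r1=0x22 r2=0xb6 r3=0x66 r4=0xaa r5=0xab  N=1 Z=0
after  3: r0=0x0b r1=0x22 r2=0xb6 r3=0x66 r4=0xaa r5=0xb5  N=1 Z=0
-- IRQ taken; context saved, return-PC = 4 --

FLAGS = (N=1, Z=0)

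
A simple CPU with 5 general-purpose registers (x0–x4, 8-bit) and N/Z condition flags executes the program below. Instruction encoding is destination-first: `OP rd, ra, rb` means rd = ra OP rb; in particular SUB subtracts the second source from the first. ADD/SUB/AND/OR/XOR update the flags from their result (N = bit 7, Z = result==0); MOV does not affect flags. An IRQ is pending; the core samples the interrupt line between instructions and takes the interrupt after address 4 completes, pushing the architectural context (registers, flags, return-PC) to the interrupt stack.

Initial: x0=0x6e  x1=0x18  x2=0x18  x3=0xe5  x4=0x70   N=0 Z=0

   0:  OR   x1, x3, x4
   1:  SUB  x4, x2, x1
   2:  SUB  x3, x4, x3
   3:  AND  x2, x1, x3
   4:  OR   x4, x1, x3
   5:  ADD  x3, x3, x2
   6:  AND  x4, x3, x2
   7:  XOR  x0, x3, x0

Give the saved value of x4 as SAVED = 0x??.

after  0: x0=0x6e x1=0xf5 x2=0x18 x3=0xe5 x4=0x70  N=1 Z=0
after  1: x0=0x6e x1=0xf5 x2=0x18 x3=0xe5 x4=0x23  N=0 Z=0
after  2: x0=0x6e x1=0xf5 x2=0x18 x3=0x3e x4=0x23  N=0 Z=0
after  3: x0=0x6e x1=0xf5 x2=0x34 x3=0x3e x4=0x23  N=0 Z=0
after  4: x0=0x6e x1=0xf5 x2=0x34 x3=0x3e x4=0xff  N=1 Z=0
-- IRQ taken; context saved, return-PC = 5 --

SAVED = 0xff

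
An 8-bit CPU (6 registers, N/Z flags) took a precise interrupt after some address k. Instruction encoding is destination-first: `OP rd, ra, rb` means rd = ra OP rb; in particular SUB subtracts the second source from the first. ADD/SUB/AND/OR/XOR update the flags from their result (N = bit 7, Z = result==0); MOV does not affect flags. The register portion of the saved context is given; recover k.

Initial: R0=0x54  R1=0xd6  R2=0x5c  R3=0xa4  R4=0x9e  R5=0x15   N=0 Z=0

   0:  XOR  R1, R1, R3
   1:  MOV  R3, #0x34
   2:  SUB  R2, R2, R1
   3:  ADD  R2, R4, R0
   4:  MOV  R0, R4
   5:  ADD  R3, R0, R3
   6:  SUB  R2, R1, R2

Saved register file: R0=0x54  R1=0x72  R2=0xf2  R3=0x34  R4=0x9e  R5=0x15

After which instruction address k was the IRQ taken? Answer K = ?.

K = 3

after  0: R0=0x54 R1=0x72 R2=0x5c R3=0xa4 R4=0x9e R5=0x15  N=0 Z=0
after  1: R0=0x54 R1=0x72 R2=0x5c R3=0x34 R4=0x9e R5=0x15  N=0 Z=0
after  2: R0=0x54 R1=0x72 R2=0xea R3=0x34 R4=0x9e R5=0x15  N=1 Z=0
after  3: R0=0x54 R1=0x72 R2=0xf2 R3=0x34 R4=0x9e R5=0x15  N=1 Z=0
-- IRQ taken; context saved, return-PC = 4 --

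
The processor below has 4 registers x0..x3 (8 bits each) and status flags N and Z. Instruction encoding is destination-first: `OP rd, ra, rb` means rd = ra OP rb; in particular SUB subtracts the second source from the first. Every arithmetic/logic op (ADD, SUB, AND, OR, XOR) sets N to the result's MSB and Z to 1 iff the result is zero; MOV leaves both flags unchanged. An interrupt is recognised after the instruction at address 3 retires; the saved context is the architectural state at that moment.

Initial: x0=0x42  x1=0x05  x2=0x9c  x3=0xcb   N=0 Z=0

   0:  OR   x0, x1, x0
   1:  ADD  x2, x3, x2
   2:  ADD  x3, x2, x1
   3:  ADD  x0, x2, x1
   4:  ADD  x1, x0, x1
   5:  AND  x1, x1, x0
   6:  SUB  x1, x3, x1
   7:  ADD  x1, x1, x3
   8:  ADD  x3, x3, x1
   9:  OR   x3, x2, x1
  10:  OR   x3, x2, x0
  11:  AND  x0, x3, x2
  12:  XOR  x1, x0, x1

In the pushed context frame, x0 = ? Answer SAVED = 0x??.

after  0: x0=0x47 x1=0x05 x2=0x9c x3=0xcb  N=0 Z=0
after  1: x0=0x47 x1=0x05 x2=0x67 x3=0xcb  N=0 Z=0
after  2: x0=0x47 x1=0x05 x2=0x67 x3=0x6c  N=0 Z=0
after  3: x0=0x6c x1=0x05 x2=0x67 x3=0x6c  N=0 Z=0
-- IRQ taken; context saved, return-PC = 4 --

SAVED = 0x6c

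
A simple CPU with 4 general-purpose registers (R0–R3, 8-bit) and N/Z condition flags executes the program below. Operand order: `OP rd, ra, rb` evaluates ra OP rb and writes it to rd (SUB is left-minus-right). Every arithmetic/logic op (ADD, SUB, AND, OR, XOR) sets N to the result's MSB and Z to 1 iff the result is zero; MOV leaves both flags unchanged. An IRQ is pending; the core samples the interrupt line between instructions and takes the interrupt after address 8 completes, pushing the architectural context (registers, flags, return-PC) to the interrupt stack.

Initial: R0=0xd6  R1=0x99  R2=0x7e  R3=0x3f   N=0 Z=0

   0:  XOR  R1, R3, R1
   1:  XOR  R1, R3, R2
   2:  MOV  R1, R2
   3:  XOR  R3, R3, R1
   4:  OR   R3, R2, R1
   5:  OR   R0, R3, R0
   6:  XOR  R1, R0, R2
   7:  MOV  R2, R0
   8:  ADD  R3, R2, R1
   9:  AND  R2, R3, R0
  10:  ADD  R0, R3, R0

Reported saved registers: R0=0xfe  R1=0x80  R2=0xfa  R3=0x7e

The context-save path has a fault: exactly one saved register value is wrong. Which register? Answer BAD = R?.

BAD = R2

after  0: R0=0xd6 R1=0xa6 R2=0x7e R3=0x3f  N=1 Z=0
after  1: R0=0xd6 R1=0x41 R2=0x7e R3=0x3f  N=0 Z=0
after  2: R0=0xd6 R1=0x7e R2=0x7e R3=0x3f  N=0 Z=0
after  3: R0=0xd6 R1=0x7e R2=0x7e R3=0x41  N=0 Z=0
after  4: R0=0xd6 R1=0x7e R2=0x7e R3=0x7e  N=0 Z=0
after  5: R0=0xfe R1=0x7e R2=0x7e R3=0x7e  N=1 Z=0
after  6: R0=0xfe R1=0x80 R2=0x7e R3=0x7e  N=1 Z=0
after  7: R0=0xfe R1=0x80 R2=0xfe R3=0x7e  N=1 Z=0
after  8: R0=0xfe R1=0x80 R2=0xfe R3=0x7e  N=0 Z=0
-- IRQ taken; context saved, return-PC = 9 --
mismatch: R2: reported 0xfa vs actual 0xfe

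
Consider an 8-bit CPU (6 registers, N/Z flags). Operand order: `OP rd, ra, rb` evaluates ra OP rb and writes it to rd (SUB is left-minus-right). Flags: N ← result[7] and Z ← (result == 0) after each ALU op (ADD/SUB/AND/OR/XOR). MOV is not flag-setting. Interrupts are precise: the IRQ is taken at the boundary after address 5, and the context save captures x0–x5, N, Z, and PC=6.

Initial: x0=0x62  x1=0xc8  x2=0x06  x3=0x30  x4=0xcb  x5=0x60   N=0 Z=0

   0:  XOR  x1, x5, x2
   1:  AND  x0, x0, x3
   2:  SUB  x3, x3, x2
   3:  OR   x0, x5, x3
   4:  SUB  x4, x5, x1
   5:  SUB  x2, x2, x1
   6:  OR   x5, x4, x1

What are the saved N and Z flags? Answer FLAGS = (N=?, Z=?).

FLAGS = (N=1, Z=0)

after  0: x0=0x62 x1=0x66 x2=0x06 x3=0x30 x4=0xcb x5=0x60  N=0 Z=0
after  1: x0=0x20 x1=0x66 x2=0x06 x3=0x30 x4=0xcb x5=0x60  N=0 Z=0
after  2: x0=0x20 x1=0x66 x2=0x06 x3=0x2a x4=0xcb x5=0x60  N=0 Z=0
after  3: x0=0x6a x1=0x66 x2=0x06 x3=0x2a x4=0xcb x5=0x60  N=0 Z=0
after  4: x0=0x6a x1=0x66 x2=0x06 x3=0x2a x4=0xfa x5=0x60  N=1 Z=0
after  5: x0=0x6a x1=0x66 x2=0xa0 x3=0x2a x4=0xfa x5=0x60  N=1 Z=0
-- IRQ taken; context saved, return-PC = 6 --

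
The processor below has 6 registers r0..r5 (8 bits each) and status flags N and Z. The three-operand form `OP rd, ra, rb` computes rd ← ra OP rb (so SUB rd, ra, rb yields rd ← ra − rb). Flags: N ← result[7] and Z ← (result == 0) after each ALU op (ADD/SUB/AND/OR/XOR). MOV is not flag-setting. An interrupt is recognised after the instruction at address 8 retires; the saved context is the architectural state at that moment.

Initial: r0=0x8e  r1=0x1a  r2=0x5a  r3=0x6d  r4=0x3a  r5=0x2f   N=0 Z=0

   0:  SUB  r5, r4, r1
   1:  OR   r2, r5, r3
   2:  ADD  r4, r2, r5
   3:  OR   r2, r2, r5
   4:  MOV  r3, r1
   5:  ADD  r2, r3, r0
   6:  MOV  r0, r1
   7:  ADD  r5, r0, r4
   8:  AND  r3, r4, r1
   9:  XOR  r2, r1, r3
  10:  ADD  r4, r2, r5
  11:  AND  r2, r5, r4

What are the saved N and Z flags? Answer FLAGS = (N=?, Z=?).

FLAGS = (N=0, Z=0)

after  0: r0=0x8e r1=0x1a r2=0x5a r3=0x6d r4=0x3a r5=0x20  N=0 Z=0
after  1: r0=0x8e r1=0x1a r2=0x6d r3=0x6d r4=0x3a r5=0x20  N=0 Z=0
after  2: r0=0x8e r1=0x1a r2=0x6d r3=0x6d r4=0x8d r5=0x20  N=1 Z=0
after  3: r0=0x8e r1=0x1a r2=0x6d r3=0x6d r4=0x8d r5=0x20  N=0 Z=0
after  4: r0=0x8e r1=0x1a r2=0x6d r3=0x1a r4=0x8d r5=0x20  N=0 Z=0
after  5: r0=0x8e r1=0x1a r2=0xa8 r3=0x1a r4=0x8d r5=0x20  N=1 Z=0
after  6: r0=0x1a r1=0x1a r2=0xa8 r3=0x1a r4=0x8d r5=0x20  N=1 Z=0
after  7: r0=0x1a r1=0x1a r2=0xa8 r3=0x1a r4=0x8d r5=0xa7  N=1 Z=0
after  8: r0=0x1a r1=0x1a r2=0xa8 r3=0x08 r4=0x8d r5=0xa7  N=0 Z=0
-- IRQ taken; context saved, return-PC = 9 --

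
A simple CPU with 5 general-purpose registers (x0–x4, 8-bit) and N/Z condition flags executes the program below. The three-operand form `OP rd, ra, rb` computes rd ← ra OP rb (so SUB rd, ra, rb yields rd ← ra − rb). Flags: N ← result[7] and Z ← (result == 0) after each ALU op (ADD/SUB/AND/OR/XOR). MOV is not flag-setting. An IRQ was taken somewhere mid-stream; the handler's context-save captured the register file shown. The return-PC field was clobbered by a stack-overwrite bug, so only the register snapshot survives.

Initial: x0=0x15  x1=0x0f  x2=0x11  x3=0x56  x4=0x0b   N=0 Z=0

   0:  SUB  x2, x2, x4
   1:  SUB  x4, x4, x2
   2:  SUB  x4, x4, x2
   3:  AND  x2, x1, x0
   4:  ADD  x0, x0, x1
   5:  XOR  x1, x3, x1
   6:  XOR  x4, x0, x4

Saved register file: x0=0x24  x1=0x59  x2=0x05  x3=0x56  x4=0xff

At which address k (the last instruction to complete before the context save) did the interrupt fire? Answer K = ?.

K = 5

after  0: x0=0x15 x1=0x0f x2=0x06 x3=0x56 x4=0x0b  N=0 Z=0
after  1: x0=0x15 x1=0x0f x2=0x06 x3=0x56 x4=0x05  N=0 Z=0
after  2: x0=0x15 x1=0x0f x2=0x06 x3=0x56 x4=0xff  N=1 Z=0
after  3: x0=0x15 x1=0x0f x2=0x05 x3=0x56 x4=0xff  N=0 Z=0
after  4: x0=0x24 x1=0x0f x2=0x05 x3=0x56 x4=0xff  N=0 Z=0
after  5: x0=0x24 x1=0x59 x2=0x05 x3=0x56 x4=0xff  N=0 Z=0
-- IRQ taken; context saved, return-PC = 6 --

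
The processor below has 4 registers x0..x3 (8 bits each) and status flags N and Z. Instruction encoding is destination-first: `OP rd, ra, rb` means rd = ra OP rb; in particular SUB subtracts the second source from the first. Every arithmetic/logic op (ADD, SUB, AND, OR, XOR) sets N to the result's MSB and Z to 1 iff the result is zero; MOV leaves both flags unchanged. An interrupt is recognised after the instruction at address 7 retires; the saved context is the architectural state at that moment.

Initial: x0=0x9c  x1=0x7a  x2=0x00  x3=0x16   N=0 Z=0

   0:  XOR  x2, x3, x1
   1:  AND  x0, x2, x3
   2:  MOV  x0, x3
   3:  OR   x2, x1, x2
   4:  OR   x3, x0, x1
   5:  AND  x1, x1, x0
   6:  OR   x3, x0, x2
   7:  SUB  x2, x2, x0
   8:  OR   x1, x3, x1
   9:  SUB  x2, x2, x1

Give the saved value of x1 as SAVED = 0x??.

after  0: x0=0x9c x1=0x7a x2=0x6c x3=0x16  N=0 Z=0
after  1: x0=0x04 x1=0x7a x2=0x6c x3=0x16  N=0 Z=0
after  2: x0=0x16 x1=0x7a x2=0x6c x3=0x16  N=0 Z=0
after  3: x0=0x16 x1=0x7a x2=0x7e x3=0x16  N=0 Z=0
after  4: x0=0x16 x1=0x7a x2=0x7e x3=0x7e  N=0 Z=0
after  5: x0=0x16 x1=0x12 x2=0x7e x3=0x7e  N=0 Z=0
after  6: x0=0x16 x1=0x12 x2=0x7e x3=0x7e  N=0 Z=0
after  7: x0=0x16 x1=0x12 x2=0x68 x3=0x7e  N=0 Z=0
-- IRQ taken; context saved, return-PC = 8 --

SAVED = 0x12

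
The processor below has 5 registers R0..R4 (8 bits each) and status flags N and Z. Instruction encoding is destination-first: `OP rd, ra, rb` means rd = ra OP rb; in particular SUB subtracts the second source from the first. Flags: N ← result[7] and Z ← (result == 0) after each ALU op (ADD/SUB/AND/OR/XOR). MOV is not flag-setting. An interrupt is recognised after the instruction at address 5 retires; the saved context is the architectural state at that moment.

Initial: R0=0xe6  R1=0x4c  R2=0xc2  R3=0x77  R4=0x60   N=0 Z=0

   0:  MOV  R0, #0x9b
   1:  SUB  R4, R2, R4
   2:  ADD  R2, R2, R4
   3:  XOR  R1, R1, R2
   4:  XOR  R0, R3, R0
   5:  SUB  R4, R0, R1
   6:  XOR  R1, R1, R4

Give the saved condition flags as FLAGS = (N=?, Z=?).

after  0: R0=0x9b R1=0x4c R2=0xc2 R3=0x77 R4=0x60  N=0 Z=0
after  1: R0=0x9b R1=0x4c R2=0xc2 R3=0x77 R4=0x62  N=0 Z=0
after  2: R0=0x9b R1=0x4c R2=0x24 R3=0x77 R4=0x62  N=0 Z=0
after  3: R0=0x9b R1=0x68 R2=0x24 R3=0x77 R4=0x62  N=0 Z=0
after  4: R0=0xec R1=0x68 R2=0x24 R3=0x77 R4=0x62  N=1 Z=0
after  5: R0=0xec R1=0x68 R2=0x24 R3=0x77 R4=0x84  N=1 Z=0
-- IRQ taken; context saved, return-PC = 6 --

FLAGS = (N=1, Z=0)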